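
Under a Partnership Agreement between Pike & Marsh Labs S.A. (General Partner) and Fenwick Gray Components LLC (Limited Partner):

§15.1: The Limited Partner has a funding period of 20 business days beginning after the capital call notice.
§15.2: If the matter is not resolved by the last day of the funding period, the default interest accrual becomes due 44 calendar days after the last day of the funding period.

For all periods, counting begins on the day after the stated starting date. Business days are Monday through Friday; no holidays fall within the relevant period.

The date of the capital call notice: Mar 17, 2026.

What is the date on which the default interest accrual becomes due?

May 28, 2026

From Tuesday, Mar 17, 2026, 20 business days (Mar 18, Mar 19, Mar 20, Mar 23, …, Apr 10, Apr 13, Apr 14, skipping weekends) brings us to Tuesday, Apr 14, 2026, which is the last day of the funding period.
Adding 44 calendar days to Apr 14, 2026 gives May 28, 2026, which is the date on which the default interest accrual becomes due.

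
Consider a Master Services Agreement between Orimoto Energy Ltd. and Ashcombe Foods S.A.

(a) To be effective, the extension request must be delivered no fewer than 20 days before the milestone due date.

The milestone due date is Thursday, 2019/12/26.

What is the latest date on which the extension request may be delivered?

2019/12/06

2019/12/26 minus 20 days is 2019/12/06.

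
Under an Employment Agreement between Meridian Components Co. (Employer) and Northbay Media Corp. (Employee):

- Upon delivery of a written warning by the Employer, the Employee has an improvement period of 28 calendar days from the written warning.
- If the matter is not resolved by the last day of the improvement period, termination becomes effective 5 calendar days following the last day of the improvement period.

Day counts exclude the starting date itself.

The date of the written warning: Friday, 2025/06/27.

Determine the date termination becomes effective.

Adding 28 calendar days to 2025/06/27 gives 2025/07/25, which is the last day of the improvement period.
Adding 5 calendar days to 2025/07/25 gives 2025/07/30, which is the date termination becomes effective.

2025/07/30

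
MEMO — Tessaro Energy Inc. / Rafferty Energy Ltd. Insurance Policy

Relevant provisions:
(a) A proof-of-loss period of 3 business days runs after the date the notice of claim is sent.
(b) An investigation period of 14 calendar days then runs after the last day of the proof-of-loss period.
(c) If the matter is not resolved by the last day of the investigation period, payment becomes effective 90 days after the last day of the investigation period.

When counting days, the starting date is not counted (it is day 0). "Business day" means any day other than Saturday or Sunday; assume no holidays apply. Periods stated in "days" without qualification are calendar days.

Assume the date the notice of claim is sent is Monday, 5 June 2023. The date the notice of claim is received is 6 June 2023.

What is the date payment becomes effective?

20 September 2023

The last day of the proof-of-loss period: 3 business days after Monday, 5 June 2023, skipping weekends — Jun 6, Jun 7, Jun 8 — lands on Thursday, 8 June 2023.
The last day of the investigation period: 8 June 2023 + 14 days = 22 June 2023.
The date payment becomes effective: 90 calendar days after 22 June 2023 is 20 September 2023.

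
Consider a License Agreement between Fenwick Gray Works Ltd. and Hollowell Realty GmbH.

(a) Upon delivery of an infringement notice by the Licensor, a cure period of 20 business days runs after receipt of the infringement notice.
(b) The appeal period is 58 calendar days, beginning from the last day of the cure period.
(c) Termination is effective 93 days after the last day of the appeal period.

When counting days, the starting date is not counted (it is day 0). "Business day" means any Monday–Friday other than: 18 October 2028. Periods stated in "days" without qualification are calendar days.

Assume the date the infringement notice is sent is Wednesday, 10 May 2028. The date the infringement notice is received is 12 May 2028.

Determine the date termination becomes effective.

The last day of the cure period: 20 business days after Friday, 12 May 2028, skipping weekends — May 15, May 16, May 17, May 18, …, Jun 7, Jun 8, Jun 9 — lands on Friday, 9 June 2028.
The last day of the appeal period: 58 calendar days after 9 June 2028 is 6 August 2028.
Adding 93 calendar days to 6 August 2028 gives 7 November 2028, which is the date termination becomes effective.

7 November 2028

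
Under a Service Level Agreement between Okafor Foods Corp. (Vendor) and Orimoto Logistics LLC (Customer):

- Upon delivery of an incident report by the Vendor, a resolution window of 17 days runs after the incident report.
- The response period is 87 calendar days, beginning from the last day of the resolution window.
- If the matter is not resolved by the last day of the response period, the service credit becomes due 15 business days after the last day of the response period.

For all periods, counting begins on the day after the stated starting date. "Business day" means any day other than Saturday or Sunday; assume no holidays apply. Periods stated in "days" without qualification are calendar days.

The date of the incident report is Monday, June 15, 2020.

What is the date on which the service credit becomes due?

The last day of the resolution window: 17 calendar days after June 15, 2020 is July 2, 2020.
The last day of the response period: 87 calendar days after July 2, 2020 is September 27, 2020.
The date on which the service credit becomes due: counting 15 business days from Sunday, September 27, 2020 (Sep 28, Sep 29, Sep 30, Oct 1, …, Oct 14, Oct 15, Oct 16, skipping weekends) reaches Friday, October 16, 2020.

October 16, 2020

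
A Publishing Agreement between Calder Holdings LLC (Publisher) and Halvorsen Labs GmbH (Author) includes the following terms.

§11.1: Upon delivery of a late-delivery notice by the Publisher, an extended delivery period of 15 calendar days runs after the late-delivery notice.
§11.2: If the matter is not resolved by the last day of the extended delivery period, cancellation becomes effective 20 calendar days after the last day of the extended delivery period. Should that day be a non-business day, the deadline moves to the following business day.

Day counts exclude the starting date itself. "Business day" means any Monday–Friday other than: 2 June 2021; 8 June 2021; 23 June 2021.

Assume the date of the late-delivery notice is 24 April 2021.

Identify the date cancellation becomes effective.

The last day of the extended delivery period: 24 April 2021 + 15 days = 9 May 2021.
The date cancellation becomes effective: 20 calendar days after 9 May 2021 is 29 May 2021. That falls on a Saturday, so it rolls to the next business day, Monday, 31 May 2021.

31 May 2021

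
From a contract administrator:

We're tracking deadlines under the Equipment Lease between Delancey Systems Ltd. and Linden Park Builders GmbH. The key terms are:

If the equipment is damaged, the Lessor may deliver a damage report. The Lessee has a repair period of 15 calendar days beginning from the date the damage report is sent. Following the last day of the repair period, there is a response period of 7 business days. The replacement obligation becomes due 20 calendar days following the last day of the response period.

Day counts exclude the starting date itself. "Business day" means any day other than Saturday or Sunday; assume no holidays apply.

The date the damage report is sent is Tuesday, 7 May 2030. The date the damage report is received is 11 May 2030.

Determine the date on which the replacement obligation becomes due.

20 June 2030

The last day of the repair period: 15 calendar days after 7 May 2030 is 22 May 2030.
The last day of the response period: counting 7 business days from Wednesday, 22 May 2030 (May 23, May 24, May 27, May 28, May 29, May 30, May 31, skipping weekends) reaches Friday, 31 May 2030.
The date on which the replacement obligation becomes due: 20 calendar days after 31 May 2030 is 20 June 2030.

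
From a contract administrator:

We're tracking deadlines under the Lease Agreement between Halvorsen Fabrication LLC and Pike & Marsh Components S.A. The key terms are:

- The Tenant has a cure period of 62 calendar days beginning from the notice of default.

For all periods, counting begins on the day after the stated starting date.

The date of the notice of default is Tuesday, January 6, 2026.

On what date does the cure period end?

The last day of the cure period: January 6, 2026 + 62 days = March 9, 2026.

March 9, 2026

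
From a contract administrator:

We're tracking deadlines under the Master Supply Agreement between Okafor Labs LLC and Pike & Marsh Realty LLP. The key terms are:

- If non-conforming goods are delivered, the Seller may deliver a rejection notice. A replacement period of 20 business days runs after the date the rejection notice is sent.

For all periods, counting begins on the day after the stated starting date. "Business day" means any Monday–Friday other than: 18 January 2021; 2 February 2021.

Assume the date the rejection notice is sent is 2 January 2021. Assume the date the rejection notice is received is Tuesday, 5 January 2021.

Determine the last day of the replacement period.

1 February 2021

The last day of the replacement period: counting 20 business days from Saturday, 2 January 2021 (Jan 4, Jan 5, Jan 6, Jan 7, …, Jan 28, Jan 29, Feb 1, skipping weekends and the listed holiday on Jan 18) reaches Monday, 1 February 2021.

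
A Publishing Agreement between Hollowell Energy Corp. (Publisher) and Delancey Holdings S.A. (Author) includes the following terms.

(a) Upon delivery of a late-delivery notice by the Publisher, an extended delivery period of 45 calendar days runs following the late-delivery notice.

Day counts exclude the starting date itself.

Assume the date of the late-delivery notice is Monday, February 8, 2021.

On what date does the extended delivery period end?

March 25, 2021

The last day of the extended delivery period: 45 calendar days after February 8, 2021 is March 25, 2021.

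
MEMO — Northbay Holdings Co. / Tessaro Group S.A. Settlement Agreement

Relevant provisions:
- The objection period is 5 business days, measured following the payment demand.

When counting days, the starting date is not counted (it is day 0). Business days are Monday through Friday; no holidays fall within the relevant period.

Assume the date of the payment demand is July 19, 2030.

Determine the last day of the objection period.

July 26, 2030

From Friday, July 19, 2030, 5 business days (Jul 22, Jul 23, Jul 24, Jul 25, Jul 26, skipping weekends) brings us to Friday, July 26, 2030, which is the last day of the objection period.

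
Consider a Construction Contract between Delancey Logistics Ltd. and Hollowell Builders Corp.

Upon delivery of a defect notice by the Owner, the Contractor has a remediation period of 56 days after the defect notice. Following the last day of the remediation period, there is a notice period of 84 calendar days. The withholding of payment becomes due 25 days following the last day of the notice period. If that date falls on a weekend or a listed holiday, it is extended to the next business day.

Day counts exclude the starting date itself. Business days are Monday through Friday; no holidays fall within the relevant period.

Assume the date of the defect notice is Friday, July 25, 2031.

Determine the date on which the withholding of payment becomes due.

January 6, 2032

The last day of the remediation period: July 25, 2031 + 56 days = September 19, 2031.
The last day of the notice period: 84 calendar days after September 19, 2031 is December 12, 2031.
The date on which the withholding of payment becomes due: 25 calendar days after December 12, 2031 is January 6, 2032. January 6, 2032 is a Tuesday, so no roll-forward applies.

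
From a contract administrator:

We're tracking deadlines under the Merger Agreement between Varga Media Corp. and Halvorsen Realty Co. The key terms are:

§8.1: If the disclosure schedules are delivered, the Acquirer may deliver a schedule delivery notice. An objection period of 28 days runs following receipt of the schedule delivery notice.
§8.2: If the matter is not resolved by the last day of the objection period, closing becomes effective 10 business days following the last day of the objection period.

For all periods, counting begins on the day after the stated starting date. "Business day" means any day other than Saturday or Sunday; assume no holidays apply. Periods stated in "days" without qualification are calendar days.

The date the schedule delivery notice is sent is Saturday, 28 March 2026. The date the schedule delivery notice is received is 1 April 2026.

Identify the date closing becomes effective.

13 May 2026

Adding 28 calendar days to 1 April 2026 gives 29 April 2026, which is the last day of the objection period.
From Wednesday, 29 April 2026, 10 business days (Apr 30, May 1, May 4, May 5, May 6, May 7, May 8, May 11, May 12, May 13, skipping weekends) brings us to Wednesday, 13 May 2026, which is the date closing becomes effective.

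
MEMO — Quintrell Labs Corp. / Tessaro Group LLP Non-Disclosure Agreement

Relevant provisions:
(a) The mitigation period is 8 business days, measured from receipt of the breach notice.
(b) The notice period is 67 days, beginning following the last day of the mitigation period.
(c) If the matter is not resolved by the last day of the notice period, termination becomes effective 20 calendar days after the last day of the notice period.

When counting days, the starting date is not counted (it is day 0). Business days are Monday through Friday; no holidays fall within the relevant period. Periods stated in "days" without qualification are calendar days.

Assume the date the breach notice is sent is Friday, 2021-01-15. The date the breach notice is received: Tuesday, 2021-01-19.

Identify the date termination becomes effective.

2021-04-26

The last day of the mitigation period: 8 business days after Tuesday, 2021-01-19, skipping weekends — Jan 20, Jan 21, Jan 22, Jan 25, Jan 26, Jan 27, Jan 28, Jan 29 — lands on Friday, 2021-01-29.
The last day of the notice period: 67 calendar days after 2021-01-29 is 2021-04-06.
The date termination becomes effective: 20 calendar days after 2021-04-06 is 2021-04-26.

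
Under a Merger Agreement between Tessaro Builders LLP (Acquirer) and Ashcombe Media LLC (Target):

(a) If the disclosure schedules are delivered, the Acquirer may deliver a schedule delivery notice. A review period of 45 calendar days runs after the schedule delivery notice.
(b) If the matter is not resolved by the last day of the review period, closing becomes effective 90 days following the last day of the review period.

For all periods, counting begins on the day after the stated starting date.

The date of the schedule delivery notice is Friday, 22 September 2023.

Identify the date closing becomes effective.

4 February 2024

The last day of the review period: 22 September 2023 + 45 days = 6 November 2023.
Adding 90 calendar days to 6 November 2023 gives 4 February 2024, which is the date closing becomes effective.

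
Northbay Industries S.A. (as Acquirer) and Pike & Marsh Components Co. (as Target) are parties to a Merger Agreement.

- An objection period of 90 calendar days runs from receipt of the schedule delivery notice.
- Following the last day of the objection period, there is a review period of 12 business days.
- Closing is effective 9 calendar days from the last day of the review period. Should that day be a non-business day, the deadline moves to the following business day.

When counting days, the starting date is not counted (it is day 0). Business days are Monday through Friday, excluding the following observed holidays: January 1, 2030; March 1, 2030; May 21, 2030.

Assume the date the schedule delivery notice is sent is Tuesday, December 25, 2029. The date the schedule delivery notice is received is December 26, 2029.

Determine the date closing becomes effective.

April 22, 2030

Adding 90 calendar days to December 26, 2029 gives March 26, 2030, which is the last day of the objection period.
The last day of the review period: 12 business days after Tuesday, March 26, 2030, skipping weekends — Mar 27, Mar 28, Mar 29, Apr 1, …, Apr 9, Apr 10, Apr 11 — lands on Thursday, April 11, 2030.
Adding 9 calendar days to April 11, 2030 gives April 20, 2030, which is the date closing becomes effective. That falls on a Saturday, so it rolls to the next business day, Monday, April 22, 2030.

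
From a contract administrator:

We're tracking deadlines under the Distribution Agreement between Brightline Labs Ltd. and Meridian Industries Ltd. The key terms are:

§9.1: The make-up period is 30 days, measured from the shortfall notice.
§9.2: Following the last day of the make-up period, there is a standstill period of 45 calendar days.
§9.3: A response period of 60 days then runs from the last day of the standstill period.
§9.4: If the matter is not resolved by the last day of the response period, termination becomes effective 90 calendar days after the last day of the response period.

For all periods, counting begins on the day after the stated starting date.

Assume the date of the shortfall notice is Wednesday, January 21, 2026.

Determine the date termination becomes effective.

The last day of the make-up period: 30 calendar days after January 21, 2026 is February 20, 2026.
The last day of the standstill period: 45 calendar days after February 20, 2026 is April 6, 2026.
The last day of the response period: April 6, 2026 + 60 days = June 5, 2026.
The date termination becomes effective: June 5, 2026 + 90 days = September 3, 2026.

September 3, 2026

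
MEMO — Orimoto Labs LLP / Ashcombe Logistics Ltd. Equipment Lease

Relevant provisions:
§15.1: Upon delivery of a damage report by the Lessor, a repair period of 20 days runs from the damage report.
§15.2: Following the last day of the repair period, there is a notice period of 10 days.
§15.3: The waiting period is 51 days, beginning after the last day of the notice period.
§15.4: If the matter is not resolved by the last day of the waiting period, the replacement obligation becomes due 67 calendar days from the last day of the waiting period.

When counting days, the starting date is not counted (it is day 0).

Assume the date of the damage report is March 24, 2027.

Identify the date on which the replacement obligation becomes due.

The last day of the repair period: 20 calendar days after March 24, 2027 is April 13, 2027.
The last day of the notice period: 10 calendar days after April 13, 2027 is April 23, 2027.
The last day of the waiting period: 51 calendar days after April 23, 2027 is June 13, 2027.
The date on which the replacement obligation becomes due: 67 calendar days after June 13, 2027 is August 19, 2027.

August 19, 2027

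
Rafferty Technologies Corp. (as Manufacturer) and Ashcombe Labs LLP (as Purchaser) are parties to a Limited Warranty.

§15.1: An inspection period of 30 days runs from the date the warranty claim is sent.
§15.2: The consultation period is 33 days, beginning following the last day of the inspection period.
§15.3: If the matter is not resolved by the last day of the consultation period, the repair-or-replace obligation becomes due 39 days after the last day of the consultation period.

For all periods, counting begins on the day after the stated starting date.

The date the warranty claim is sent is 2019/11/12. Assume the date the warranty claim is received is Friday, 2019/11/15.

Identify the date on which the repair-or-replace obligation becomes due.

The last day of the inspection period: 30 calendar days after 2019/11/12 is 2019/12/12.
Adding 33 calendar days to 2019/12/12 gives 2020/01/14, which is the last day of the consultation period.
The date on which the repair-or-replace obligation becomes due: 2020/01/14 + 39 days = 2020/02/22.

2020/02/22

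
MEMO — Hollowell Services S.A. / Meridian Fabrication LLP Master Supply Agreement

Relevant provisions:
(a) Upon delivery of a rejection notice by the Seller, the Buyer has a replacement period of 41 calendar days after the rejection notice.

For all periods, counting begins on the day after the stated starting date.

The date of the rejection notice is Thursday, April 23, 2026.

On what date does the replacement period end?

June 3, 2026

The last day of the replacement period: 41 calendar days after April 23, 2026 is June 3, 2026.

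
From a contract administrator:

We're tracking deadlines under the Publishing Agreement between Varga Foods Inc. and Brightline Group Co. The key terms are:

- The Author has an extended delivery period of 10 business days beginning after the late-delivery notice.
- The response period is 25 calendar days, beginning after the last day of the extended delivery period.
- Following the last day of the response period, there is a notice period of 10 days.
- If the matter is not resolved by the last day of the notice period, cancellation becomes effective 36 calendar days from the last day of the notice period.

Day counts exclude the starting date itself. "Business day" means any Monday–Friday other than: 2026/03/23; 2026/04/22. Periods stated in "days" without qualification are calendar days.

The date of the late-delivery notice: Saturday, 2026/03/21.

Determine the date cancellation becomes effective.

The last day of the extended delivery period: 10 business days after Saturday, 2026/03/21, skipping weekends and the listed holiday on Mar 23 — Mar 24, Mar 25, Mar 26, Mar 27, Mar 30, Mar 31, Apr 1, Apr 2, Apr 3, Apr 6 — lands on Monday, 2026/04/06.
The last day of the response period: 25 calendar days after 2026/04/06 is 2026/05/01.
The last day of the notice period: 2026/05/01 + 10 days = 2026/05/11.
The date cancellation becomes effective: 2026/05/11 + 36 days = 2026/06/16.

2026/06/16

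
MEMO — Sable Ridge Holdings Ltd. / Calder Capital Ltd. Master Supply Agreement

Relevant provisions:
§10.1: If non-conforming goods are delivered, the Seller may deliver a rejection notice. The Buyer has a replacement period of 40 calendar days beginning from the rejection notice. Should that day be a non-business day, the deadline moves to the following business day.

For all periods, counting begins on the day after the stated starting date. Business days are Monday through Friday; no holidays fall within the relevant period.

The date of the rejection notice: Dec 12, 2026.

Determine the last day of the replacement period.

The last day of the replacement period: Dec 12, 2026 + 40 days = Jan 21, 2027. Jan 21, 2027 is a Thursday, so no roll-forward applies.

Jan 21, 2027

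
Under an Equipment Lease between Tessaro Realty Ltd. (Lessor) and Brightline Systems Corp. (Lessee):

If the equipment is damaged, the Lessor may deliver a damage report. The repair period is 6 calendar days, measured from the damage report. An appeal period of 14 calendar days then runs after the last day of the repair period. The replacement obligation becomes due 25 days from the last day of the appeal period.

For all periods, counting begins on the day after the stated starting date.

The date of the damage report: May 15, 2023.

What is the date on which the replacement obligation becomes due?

The last day of the repair period: 6 calendar days after May 15, 2023 is May 21, 2023.
The last day of the appeal period: 14 calendar days after May 21, 2023 is Jun 4, 2023.
Adding 25 calendar days to Jun 4, 2023 gives Jun 29, 2023, which is the date on which the replacement obligation becomes due.

Jun 29, 2023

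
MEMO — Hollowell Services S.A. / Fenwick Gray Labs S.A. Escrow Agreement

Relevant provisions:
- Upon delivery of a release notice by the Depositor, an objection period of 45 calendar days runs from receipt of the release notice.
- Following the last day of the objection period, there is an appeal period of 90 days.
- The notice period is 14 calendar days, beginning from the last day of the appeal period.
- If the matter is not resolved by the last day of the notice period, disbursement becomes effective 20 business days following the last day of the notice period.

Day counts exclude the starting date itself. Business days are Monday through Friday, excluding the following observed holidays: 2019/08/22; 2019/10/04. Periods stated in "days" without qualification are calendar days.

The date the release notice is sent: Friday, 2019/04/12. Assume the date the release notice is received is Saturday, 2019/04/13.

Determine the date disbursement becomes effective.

2019/10/08

Adding 45 calendar days to 2019/04/13 gives 2019/05/28, which is the last day of the objection period.
The last day of the appeal period: 90 calendar days after 2019/05/28 is 2019/08/26.
Adding 14 calendar days to 2019/08/26 gives 2019/09/09, which is the last day of the notice period.
The date disbursement becomes effective: counting 20 business days from Monday, 2019/09/09 (Sep 10, Sep 11, Sep 12, Sep 13, …, Oct 3, Oct 7, Oct 8, skipping weekends and the listed holiday on Oct 4) reaches Tuesday, 2019/10/08.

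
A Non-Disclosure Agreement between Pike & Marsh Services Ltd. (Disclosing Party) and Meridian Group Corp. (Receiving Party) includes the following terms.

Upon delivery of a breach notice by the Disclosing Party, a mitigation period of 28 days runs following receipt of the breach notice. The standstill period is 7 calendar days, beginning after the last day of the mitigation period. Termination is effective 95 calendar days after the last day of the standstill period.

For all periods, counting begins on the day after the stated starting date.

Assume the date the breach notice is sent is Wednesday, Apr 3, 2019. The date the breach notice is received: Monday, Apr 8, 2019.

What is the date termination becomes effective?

The last day of the mitigation period: 28 calendar days after Apr 8, 2019 is May 6, 2019.
The last day of the standstill period: May 6, 2019 + 7 days = May 13, 2019.
The date termination becomes effective: 95 calendar days after May 13, 2019 is Aug 16, 2019.

Aug 16, 2019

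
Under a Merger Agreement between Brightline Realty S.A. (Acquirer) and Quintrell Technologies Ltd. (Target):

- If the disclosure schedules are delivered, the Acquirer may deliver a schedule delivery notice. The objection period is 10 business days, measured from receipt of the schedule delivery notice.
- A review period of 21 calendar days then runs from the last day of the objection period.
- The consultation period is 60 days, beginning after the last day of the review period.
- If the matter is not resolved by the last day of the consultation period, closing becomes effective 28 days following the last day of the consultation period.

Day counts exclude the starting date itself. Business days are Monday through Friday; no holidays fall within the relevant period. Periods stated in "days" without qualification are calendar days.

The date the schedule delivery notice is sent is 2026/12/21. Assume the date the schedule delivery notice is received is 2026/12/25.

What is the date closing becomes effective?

From Friday, 2026/12/25, 10 business days (Dec 28, Dec 29, Dec 30, Dec 31, Jan 1, Jan 4, Jan 5, Jan 6, Jan 7, Jan 8, skipping weekends) brings us to Friday, 2027/01/08, which is the last day of the objection period.
Adding 21 calendar days to 2027/01/08 gives 2027/01/29, which is the last day of the review period.
The last day of the consultation period: 60 calendar days after 2027/01/29 is 2027/03/30.
The date closing becomes effective: 2027/03/30 + 28 days = 2027/04/27.

2027/04/27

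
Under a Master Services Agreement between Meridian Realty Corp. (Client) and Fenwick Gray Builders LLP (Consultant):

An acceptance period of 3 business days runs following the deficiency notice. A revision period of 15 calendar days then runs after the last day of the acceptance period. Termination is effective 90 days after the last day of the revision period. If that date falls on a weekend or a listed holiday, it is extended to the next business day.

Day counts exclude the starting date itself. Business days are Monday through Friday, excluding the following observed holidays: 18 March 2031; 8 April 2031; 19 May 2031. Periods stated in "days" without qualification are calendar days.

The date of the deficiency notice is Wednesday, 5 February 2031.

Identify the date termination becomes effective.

26 May 2031

From Wednesday, 5 February 2031, 3 business days (Feb 6, Feb 7, Feb 10, skipping weekends) brings us to Monday, 10 February 2031, which is the last day of the acceptance period.
Adding 15 calendar days to 10 February 2031 gives 25 February 2031, which is the last day of the revision period.
Adding 90 calendar days to 25 February 2031 gives 26 May 2031, which is the date termination becomes effective. 26 May 2031 is a Monday and is not a listed holiday, so no roll-forward applies.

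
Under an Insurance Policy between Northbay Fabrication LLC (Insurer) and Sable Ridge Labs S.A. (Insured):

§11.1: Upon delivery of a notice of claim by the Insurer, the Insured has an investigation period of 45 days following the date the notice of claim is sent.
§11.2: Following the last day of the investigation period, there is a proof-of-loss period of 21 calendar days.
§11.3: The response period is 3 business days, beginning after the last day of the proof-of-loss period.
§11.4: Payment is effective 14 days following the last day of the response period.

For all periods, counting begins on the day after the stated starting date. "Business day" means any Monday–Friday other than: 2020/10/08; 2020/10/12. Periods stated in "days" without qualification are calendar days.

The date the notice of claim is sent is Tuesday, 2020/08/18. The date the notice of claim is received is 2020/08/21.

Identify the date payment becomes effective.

2020/11/11

Adding 45 calendar days to 2020/08/18 gives 2020/10/02, which is the last day of the investigation period.
The last day of the proof-of-loss period: 2020/10/02 + 21 days = 2020/10/23.
The last day of the response period: counting 3 business days from Friday, 2020/10/23 (Oct 26, Oct 27, Oct 28, skipping weekends) reaches Wednesday, 2020/10/28.
The date payment becomes effective: 2020/10/28 + 14 days = 2020/11/11.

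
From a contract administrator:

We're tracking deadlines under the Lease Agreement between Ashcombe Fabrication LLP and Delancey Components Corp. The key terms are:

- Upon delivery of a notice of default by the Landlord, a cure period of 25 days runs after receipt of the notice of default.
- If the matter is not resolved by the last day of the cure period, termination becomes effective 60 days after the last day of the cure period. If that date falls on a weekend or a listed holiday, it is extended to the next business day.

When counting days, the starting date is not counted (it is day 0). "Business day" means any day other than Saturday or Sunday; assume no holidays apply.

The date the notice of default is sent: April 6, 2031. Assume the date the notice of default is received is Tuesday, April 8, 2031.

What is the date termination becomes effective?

The last day of the cure period: April 8, 2031 + 25 days = May 3, 2031.
Adding 60 calendar days to May 3, 2031 gives July 2, 2031, which is the date termination becomes effective. July 2, 2031 is a Wednesday, so no roll-forward applies.

July 2, 2031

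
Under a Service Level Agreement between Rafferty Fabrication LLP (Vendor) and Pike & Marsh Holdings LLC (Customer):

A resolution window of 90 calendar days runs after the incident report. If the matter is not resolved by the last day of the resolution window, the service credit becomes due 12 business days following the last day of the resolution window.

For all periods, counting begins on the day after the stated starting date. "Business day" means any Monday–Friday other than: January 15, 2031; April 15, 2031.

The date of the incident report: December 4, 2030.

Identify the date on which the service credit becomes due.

The last day of the resolution window: December 4, 2030 + 90 days = March 4, 2031.
The date on which the service credit becomes due: counting 12 business days from Tuesday, March 4, 2031 (Mar 5, Mar 6, Mar 7, Mar 10, …, Mar 18, Mar 19, Mar 20, skipping weekends) reaches Thursday, March 20, 2031.

March 20, 2031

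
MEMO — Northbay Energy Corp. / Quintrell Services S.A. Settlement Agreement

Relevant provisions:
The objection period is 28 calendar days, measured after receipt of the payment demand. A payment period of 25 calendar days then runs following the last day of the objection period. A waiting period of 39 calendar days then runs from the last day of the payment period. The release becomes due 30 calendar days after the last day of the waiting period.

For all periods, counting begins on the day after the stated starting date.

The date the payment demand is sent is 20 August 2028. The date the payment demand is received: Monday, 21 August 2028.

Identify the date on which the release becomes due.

21 December 2028

The last day of the objection period: 21 August 2028 + 28 days = 18 September 2028.
The last day of the payment period: 25 calendar days after 18 September 2028 is 13 October 2028.
The last day of the waiting period: 39 calendar days after 13 October 2028 is 21 November 2028.
The date on which the release becomes due: 21 November 2028 + 30 days = 21 December 2028.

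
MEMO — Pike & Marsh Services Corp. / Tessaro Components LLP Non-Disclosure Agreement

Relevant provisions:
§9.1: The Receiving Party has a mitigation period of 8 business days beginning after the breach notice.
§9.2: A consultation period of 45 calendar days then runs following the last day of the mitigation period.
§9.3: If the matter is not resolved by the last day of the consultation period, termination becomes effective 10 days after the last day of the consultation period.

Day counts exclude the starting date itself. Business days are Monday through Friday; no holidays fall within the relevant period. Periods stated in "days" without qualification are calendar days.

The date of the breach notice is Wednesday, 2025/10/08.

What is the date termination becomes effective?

2025/12/14

From Wednesday, 2025/10/08, 8 business days (Oct 9, Oct 10, Oct 13, Oct 14, Oct 15, Oct 16, Oct 17, Oct 20, skipping weekends) brings us to Monday, 2025/10/20, which is the last day of the mitigation period.
The last day of the consultation period: 45 calendar days after 2025/10/20 is 2025/12/04.
The date termination becomes effective: 2025/12/04 + 10 days = 2025/12/14.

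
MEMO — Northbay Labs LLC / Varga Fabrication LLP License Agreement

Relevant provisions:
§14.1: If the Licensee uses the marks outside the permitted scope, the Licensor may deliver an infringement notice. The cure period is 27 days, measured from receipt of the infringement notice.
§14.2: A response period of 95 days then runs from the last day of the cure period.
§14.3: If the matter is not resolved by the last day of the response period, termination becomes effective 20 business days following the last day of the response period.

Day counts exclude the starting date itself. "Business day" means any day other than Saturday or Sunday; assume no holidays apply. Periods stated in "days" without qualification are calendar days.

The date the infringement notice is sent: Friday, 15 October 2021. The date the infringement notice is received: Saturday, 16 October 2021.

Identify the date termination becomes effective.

15 March 2022

The last day of the cure period: 16 October 2021 + 27 days = 12 November 2021.
The last day of the response period: 12 November 2021 + 95 days = 15 February 2022.
The date termination becomes effective: counting 20 business days from Tuesday, 15 February 2022 (Feb 16, Feb 17, Feb 18, Feb 21, …, Mar 11, Mar 14, Mar 15, skipping weekends) reaches Tuesday, 15 March 2022.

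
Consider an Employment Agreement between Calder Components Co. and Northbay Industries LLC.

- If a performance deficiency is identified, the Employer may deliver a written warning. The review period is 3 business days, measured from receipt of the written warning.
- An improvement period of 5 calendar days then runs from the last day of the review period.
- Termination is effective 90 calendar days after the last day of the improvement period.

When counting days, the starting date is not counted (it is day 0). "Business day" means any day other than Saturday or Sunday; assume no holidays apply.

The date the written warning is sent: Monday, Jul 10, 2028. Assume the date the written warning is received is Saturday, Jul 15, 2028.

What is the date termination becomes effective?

From Saturday, Jul 15, 2028, 3 business days (Jul 17, Jul 18, Jul 19, skipping weekends) brings us to Wednesday, Jul 19, 2028, which is the last day of the review period.
The last day of the improvement period: Jul 19, 2028 + 5 days = Jul 24, 2028.
The date termination becomes effective: 90 calendar days after Jul 24, 2028 is Oct 22, 2028.

Oct 22, 2028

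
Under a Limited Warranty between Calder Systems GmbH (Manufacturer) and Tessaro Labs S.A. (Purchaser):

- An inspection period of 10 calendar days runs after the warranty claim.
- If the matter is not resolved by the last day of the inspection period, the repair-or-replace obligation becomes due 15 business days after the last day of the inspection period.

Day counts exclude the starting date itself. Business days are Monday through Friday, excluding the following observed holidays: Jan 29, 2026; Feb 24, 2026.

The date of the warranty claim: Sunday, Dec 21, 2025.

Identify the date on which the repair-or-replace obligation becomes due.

Jan 21, 2026

Adding 10 calendar days to Dec 21, 2025 gives Dec 31, 2025, which is the last day of the inspection period.
The date on which the repair-or-replace obligation becomes due: counting 15 business days from Wednesday, Dec 31, 2025 (Jan 1, Jan 2, Jan 5, Jan 6, …, Jan 19, Jan 20, Jan 21, skipping weekends) reaches Wednesday, Jan 21, 2026.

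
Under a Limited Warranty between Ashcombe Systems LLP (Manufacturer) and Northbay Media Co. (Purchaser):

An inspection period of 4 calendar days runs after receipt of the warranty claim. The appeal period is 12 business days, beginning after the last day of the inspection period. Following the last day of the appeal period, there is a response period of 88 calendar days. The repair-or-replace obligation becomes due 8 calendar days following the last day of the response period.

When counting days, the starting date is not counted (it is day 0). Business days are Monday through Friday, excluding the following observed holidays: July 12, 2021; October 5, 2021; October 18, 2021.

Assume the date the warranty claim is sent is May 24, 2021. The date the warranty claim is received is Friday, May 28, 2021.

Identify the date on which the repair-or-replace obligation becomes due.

The last day of the inspection period: May 28, 2021 + 4 days = June 1, 2021.
The last day of the appeal period: counting 12 business days from Tuesday, June 1, 2021 (Jun 2, Jun 3, Jun 4, Jun 7, …, Jun 15, Jun 16, Jun 17, skipping weekends) reaches Thursday, June 17, 2021.
Adding 88 calendar days to June 17, 2021 gives September 13, 2021, which is the last day of the response period.
The date on which the repair-or-replace obligation becomes due: 8 calendar days after September 13, 2021 is September 21, 2021.

September 21, 2021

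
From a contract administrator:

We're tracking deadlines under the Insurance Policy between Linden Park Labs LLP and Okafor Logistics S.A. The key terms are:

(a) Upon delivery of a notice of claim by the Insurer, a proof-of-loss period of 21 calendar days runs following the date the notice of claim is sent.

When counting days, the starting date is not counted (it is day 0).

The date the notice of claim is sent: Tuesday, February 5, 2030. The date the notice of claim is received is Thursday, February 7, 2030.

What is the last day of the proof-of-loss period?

The last day of the proof-of-loss period: February 5, 2030 + 21 days = February 26, 2030.

February 26, 2030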